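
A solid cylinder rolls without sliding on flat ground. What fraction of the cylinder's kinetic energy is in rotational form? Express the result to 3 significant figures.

fraction ≈ 0.333

With I = (1/2)MR², the ratio k = I/(MR²) is 0.5.
Since ω = v/R, the translational part is ½Mv² and the rotational part is ½I(v/R)² = ½kMv²; the total is ½(1+k)Mv².
The rotational fraction is therefore k/(1+k) = 0.5/1.5 ≈ 0.333.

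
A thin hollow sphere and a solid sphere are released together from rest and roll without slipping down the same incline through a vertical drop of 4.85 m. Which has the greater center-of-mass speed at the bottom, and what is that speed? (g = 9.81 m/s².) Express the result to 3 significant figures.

For rolling without slipping, Mgh = ½(1+k)Mv² where k = I/(MR²), so v = √(2gh/(1+k)).
Thin hollow sphere: k = 2/3, giving v = √(2×9.81×4.85/1.667) = 7.556 m/s.
Solid sphere: k = 0.4, giving v = √(2×9.81×4.85/1.4) = 8.244 m/s.
The smaller k wins: the solid sphere, at ≈ 8.24 m/s.

the solid sphere, at v ≈ 8.24 m/s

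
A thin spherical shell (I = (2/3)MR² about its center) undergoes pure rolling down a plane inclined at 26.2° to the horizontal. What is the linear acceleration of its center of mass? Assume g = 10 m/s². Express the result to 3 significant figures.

The moment of inertia is (2/3)MR², giving k ≡ I/(MR²) = 2/3.
Along the incline Mg sinθ − f = Ma, and torque about the center fR = Iα = kMR²(a/R) gives f = kMa.
Eliminating f: Mg sinθ = (1+k)Ma, so a = g sinθ/(1+k) = 10 × sin26.2° / 1.667 ≈ 2.65 m/s².

a ≈ 2.65 m/s²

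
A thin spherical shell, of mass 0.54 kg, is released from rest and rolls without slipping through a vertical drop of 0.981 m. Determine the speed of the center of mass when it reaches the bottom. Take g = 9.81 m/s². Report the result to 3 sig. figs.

v ≈ 3.40 m/s

For this body I = (2/3)MR², i.e. k = I/(MR²) = 2/3.
Pure rolling means v = ωR; then KE = ½Mv² + ½I(v/R)² = ½(1+k)Mv² = (5/6)Mv².
Energy conservation: Mgh = (5/6)Mv², so v = √(2gh/(1+k)) = √(2 × 9.81 × 0.981 / 1.667) ≈ 3.40 m/s.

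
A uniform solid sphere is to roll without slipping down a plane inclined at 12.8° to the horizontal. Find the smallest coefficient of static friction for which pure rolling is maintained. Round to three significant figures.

μ_min ≈ 0.0649

Here I = (2/5)MR², so the shape factor k = I/(MR²) = 0.4.
Along the incline Mg sinθ − f = Ma, and torque about the center fR = Iα = kMR²(a/R) gives f = kMa.
These give a = g sinθ/(1+k) and the required friction f = kMg sinθ/(1+k).
The normal force is N = Mg cosθ, so μ_min = f/N = k tanθ/(1+k).
μ_min = 0.4 × tan12.8° / 1.4 ≈ 0.0649.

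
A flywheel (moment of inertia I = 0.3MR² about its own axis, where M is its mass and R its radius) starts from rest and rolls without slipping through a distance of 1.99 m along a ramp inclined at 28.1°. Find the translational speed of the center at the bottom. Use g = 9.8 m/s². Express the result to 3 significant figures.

Here I = 0.3MR², so the shape factor k = I/(MR²) = 0.3.
Pure rolling means v = ωR; then KE = ½Mv² + ½I(v/R)² = ½(1+k)Mv² = (13/20)Mv².
The vertical drop is h = L sinθ = 1.99 × sin28.1° = 0.9373 m.
Energy conservation: Mgh = (13/20)Mv², so v = √(2gh/(1+k)) = √(2 × 9.8 × 0.9373 / 1.3) ≈ 3.76 m/s.

v ≈ 3.76 m/s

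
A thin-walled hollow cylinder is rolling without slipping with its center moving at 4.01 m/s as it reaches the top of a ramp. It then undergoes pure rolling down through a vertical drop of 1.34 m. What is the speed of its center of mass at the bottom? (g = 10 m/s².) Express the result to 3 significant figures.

Here I = MR², so the shape factor k = I/(MR²) = 1.
Pure rolling means v = ωR; then KE = ½Mv² + ½I(v/R)² = ½(1+k)Mv² = Mv².
Energy conservation: Mv₀² + Mgh = Mv², so v² = v₀² + 2gh/(1+k).
v = √(4.01² + 2×10×1.34/2) = √29.48 ≈ 5.43 m/s.

v ≈ 5.43 m/s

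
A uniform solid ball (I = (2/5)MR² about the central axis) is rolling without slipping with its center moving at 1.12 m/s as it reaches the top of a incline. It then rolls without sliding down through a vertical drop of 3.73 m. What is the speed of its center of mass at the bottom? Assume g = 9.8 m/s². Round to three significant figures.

Here I = (2/5)MR², so the shape factor k = I/(MR²) = 0.4.
Since it rolls without slipping, ω = v/R and KE = ½Mv² + ½Iω² = ½(1+k)Mv² = (7/10)Mv².
Energy conservation: (7/10)Mv₀² + Mgh = (7/10)Mv², so v² = v₀² + 2gh/(1+k).
v = √(1.12² + 2×9.8×3.73/1.4) = √53.47 ≈ 7.31 m/s.

v ≈ 7.31 m/s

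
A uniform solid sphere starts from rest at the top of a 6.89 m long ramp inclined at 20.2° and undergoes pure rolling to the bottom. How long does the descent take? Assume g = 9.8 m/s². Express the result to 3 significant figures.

t ≈ 2.39 s

The moment of inertia is (2/5)MR², giving k ≡ I/(MR²) = 0.4.
Newton's second law down the slope: Mg sinθ − f = Ma. The torque equation fR = Iα (with α = a/R) gives f = kMa.
Hence a = g sinθ/(1+k) = 9.8×sin20.2°/1.4 = 2.417 m/s².
With constant a from rest, t = √(2L/a) = √(2·6.89/2.417) ≈ 2.39 s.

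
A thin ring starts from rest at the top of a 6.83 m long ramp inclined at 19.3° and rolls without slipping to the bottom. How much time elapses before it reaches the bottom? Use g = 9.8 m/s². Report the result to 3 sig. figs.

With I = MR², the ratio k = I/(MR²) is 1.
Translational: Mg sinθ − f = Ma. Rotational about the CM: fR = Iα = kMRa, so f = kMa.
Hence a = g sinθ/(1+k) = 9.8×sin19.3°/2 = 1.62 m/s².
Starting from rest, L = ½at², so t = √(2L/a) = √(2×6.83/1.62) ≈ 2.90 s.

t ≈ 2.90 s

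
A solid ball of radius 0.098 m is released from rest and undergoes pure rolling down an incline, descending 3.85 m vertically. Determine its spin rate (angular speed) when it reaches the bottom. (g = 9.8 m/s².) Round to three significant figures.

ω ≈ 74.9 rad/s

Here I = (2/5)MR², so the shape factor k = I/(MR²) = 0.4.
The rolling condition ω = v/R makes the rotational term ½I(v/R)² = ½kMv², so KE_total = ½(1+k)Mv² = (7/10)Mv².
Energy conservation Mgh = ½(1+k)Mv² gives v = √(2gh/(1+k)) = √(2 × 9.8 × 3.85 / 1.4) = 7.342 m/s.
Then ω = v/R = 7.342 / 0.098 ≈ 74.9 rad/s.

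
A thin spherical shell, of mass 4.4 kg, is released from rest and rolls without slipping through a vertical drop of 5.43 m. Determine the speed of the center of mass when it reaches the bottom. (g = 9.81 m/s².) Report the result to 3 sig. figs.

v ≈ 8.00 m/s

For this body I = (2/3)MR², i.e. k = I/(MR²) = 2/3.
Rolling without slipping gives ω = v/R, so the total kinetic energy is ½Mv² + ½Iω² = ½(1+k)Mv² = (5/6)Mv².
Setting Mgh = (5/6)Mv² gives v = √(2gh/(1+k)) = √(2·9.81·5.43/1.667) ≈ 8.00 m/s.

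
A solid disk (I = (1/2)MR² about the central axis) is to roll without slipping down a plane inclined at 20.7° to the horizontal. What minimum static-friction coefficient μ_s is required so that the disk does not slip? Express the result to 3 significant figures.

μ_min ≈ 0.126

Here I = (1/2)MR², so the shape factor k = I/(MR²) = 0.5.
Translational: Mg sinθ − f = Ma. Rotational about the CM: fR = Iα = kMRa, so f = kMa.
These give a = g sinθ/(1+k) and the required friction f = kMg sinθ/(1+k).
With N = Mg cosθ, the no-slip condition f ≤ μN gives μ_min = f/N = k tanθ/(1+k).
μ_min = 0.5 × tan20.7° / 1.5 ≈ 0.126.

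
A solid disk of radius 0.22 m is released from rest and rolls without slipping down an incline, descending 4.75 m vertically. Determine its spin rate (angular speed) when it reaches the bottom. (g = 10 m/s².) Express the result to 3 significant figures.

For this body I = (1/2)MR², i.e. k = I/(MR²) = 0.5.
Pure rolling means v = ωR; then KE = ½Mv² + ½I(v/R)² = ½(1+k)Mv² = (3/4)Mv².
Energy conservation Mgh = ½(1+k)Mv² gives v = √(2gh/(1+k)) = √(2 × 10 × 4.75 / 1.5) = 7.958 m/s.
The angular speed follows from ω = v/R = 7.958/0.22 ≈ 36.2 rad/s.

ω ≈ 36.2 rad/s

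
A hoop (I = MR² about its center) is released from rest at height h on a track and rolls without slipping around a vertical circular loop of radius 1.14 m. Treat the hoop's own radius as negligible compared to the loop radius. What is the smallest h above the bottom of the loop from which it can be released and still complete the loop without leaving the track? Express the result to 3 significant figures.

h_min ≈ 3.42 m

The moment of inertia is MR², giving k ≡ I/(MR²) = 1.
At the top of the loop, the minimum-contact condition is Mg = Mv_top²/r, so v_top² = gr.
With ω = v/R, the kinetic energy at speed v is ½(1+k)Mv² = Mv².
Energy conservation from release (height h) to the top (height 2r): Mgh = Mg(2r) + M·gr.
Thus h_min = 2r + (1+k)r/2 = r(2 + 2/2) = 1.14 × 3 ≈ 3.42 m.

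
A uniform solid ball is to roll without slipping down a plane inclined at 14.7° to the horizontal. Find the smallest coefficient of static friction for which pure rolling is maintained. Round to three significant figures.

Here I = (2/5)MR², so the shape factor k = I/(MR²) = 0.4.
Newton's second law down the slope: Mg sinθ − f = Ma. The torque equation fR = Iα (with α = a/R) gives f = kMa.
These give a = g sinθ/(1+k) and the required friction f = kMg sinθ/(1+k).
The normal force is N = Mg cosθ, so μ_min = f/N = k tanθ/(1+k).
μ_min = 0.4 × tan14.7° / 1.4 ≈ 0.0750.

μ_min ≈ 0.0750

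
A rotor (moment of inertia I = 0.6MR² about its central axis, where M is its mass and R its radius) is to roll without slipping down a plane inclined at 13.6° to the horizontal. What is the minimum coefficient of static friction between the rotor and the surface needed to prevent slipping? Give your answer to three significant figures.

μ_min ≈ 0.0907

The moment of inertia is 0.6MR², giving k ≡ I/(MR²) = 0.6.
Translational: Mg sinθ − f = Ma. Rotational about the CM: fR = Iα = kMRa, so f = kMa.
These give a = g sinθ/(1+k) and the required friction f = kMg sinθ/(1+k).
The normal force is N = Mg cosθ, so μ_min = f/N = k tanθ/(1+k).
μ_min = 0.6 × tan13.6° / 1.6 ≈ 0.0907.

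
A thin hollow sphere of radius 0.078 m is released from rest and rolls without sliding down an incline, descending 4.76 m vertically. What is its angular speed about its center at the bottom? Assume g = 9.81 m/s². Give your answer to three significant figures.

ω ≈ 96.0 rad/s

With I = (2/3)MR², the ratio k = I/(MR²) is 2/3.
Since it rolls without slipping, ω = v/R and KE = ½Mv² + ½Iω² = ½(1+k)Mv² = (5/6)Mv².
Energy conservation Mgh = ½(1+k)Mv² gives v = √(2gh/(1+k)) = √(2 × 9.81 × 4.76 / 1.667) = 7.486 m/s.
Then ω = v/R = 7.486 / 0.078 ≈ 96.0 rad/s.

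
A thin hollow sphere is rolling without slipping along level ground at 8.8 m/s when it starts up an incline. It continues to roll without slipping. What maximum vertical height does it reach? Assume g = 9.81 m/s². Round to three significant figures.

h ≈ 6.58 m

The moment of inertia is (2/3)MR², giving k ≡ I/(MR²) = 2/3.
Rolling without slipping gives ω = v/R, so the total kinetic energy is ½Mv² + ½Iω² = ½(1+k)Mv² = (5/6)Mv².
All of this converts to potential energy at the highest point: (5/6)Mv₀² = Mgh.
Thus h = (1+k)v₀²/(2g) = 1.667 × 8.8² / (2 × 9.81) ≈ 6.58 m.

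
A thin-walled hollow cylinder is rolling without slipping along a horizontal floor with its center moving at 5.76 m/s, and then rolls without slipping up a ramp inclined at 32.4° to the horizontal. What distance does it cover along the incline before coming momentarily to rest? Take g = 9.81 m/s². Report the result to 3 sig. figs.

For this body I = MR², i.e. k = I/(MR²) = 1.
Rolling without slipping gives ω = v/R, so the total kinetic energy is ½Mv² + ½Iω² = ½(1+k)Mv² = Mv².
Setting this equal to Mgh gives the vertical rise h = (1+k)v₀²/(2g) = 2×5.76²/(2×9.81) = 3.382 m.
The distance along the slope is d = h/sinθ = 3.382/sin32.4° ≈ 6.31 m.

d ≈ 6.31 m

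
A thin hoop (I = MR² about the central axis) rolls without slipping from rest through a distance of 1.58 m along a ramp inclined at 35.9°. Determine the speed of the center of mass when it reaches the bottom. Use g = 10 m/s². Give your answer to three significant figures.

v ≈ 3.04 m/s

For this body I = MR², i.e. k = I/(MR²) = 1.
Since it rolls without slipping, ω = v/R and KE = ½Mv² + ½Iω² = ½(1+k)Mv² = Mv².
The vertical drop is h = L sinθ = 1.58 × sin35.9° = 0.9265 m.
Setting Mgh = Mv² gives v = √(2gh/(1+k)) = √(2·10·0.9265/2) ≈ 3.04 m/s.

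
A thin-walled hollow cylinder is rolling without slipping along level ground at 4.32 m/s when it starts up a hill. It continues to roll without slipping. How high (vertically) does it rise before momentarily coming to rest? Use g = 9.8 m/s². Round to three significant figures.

Here I = MR², so the shape factor k = I/(MR²) = 1.
Pure rolling means v = ωR; then KE = ½Mv² + ½I(v/R)² = ½(1+k)Mv² = Mv².
All of this converts to potential energy at the highest point: Mv₀² = Mgh.
Thus h = (1+k)v₀²/(2g) = 2 × 4.32² / (2 × 9.8) ≈ 1.90 m.

h ≈ 1.90 m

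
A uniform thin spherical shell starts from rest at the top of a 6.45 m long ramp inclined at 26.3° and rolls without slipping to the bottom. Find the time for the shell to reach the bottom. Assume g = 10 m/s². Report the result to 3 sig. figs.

t ≈ 2.20 s

With I = (2/3)MR², the ratio k = I/(MR²) is 2/3.
Translational: Mg sinθ − f = Ma. Rotational about the CM: fR = Iα = kMRa, so f = kMa.
Hence a = g sinθ/(1+k) = 10×sin26.3°/1.667 = 2.658 m/s².
With constant a from rest, t = √(2L/a) = √(2·6.45/2.658) ≈ 2.20 s.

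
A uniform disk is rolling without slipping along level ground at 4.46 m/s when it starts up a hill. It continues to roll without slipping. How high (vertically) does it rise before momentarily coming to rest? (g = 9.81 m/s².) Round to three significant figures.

h ≈ 1.52 m

With I = (1/2)MR², the ratio k = I/(MR²) is 0.5.
Pure rolling means v = ωR; then KE = ½Mv² + ½I(v/R)² = ½(1+k)Mv² = (3/4)Mv².
All of this converts to potential energy at the highest point: (3/4)Mv₀² = Mgh.
Thus h = (1+k)v₀²/(2g) = 1.5 × 4.46² / (2 × 9.81) ≈ 1.52 m.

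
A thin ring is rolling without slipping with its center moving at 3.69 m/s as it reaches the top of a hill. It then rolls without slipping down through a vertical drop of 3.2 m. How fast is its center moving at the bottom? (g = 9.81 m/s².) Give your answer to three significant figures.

Here I = MR², so the shape factor k = I/(MR²) = 1.
Pure rolling means v = ωR; then KE = ½Mv² + ½I(v/R)² = ½(1+k)Mv² = Mv².
Energy conservation: Mv₀² + Mgh = Mv², so v² = v₀² + 2gh/(1+k).
v = √(3.69² + 2×9.81×3.2/2) = √45.01 ≈ 6.71 m/s.

v ≈ 6.71 m/s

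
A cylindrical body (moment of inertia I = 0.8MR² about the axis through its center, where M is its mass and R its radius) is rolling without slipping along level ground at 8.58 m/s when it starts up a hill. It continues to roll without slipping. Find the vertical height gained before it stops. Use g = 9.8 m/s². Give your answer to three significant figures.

With I = 0.8MR², the ratio k = I/(MR²) is 0.8.
Rolling without slipping gives ω = v/R, so the total kinetic energy is ½Mv² + ½Iω² = ½(1+k)Mv² = (9/10)Mv².
At the top the kinetic energy is zero, so (9/10)Mv₀² = Mgh.
Thus h = (1+k)v₀²/(2g) = 1.8 × 8.58² / (2 × 9.8) ≈ 6.76 m.

h ≈ 6.76 m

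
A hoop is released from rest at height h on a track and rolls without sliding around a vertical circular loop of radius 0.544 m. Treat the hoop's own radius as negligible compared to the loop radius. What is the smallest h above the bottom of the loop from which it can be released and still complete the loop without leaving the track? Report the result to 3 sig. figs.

h_min ≈ 1.63 m

The moment of inertia is MR², giving k ≡ I/(MR²) = 1.
At the top, contact is just lost when gravity alone supplies the centripetal force: Mg = Mv_top²/r, i.e. v_top² = gr.
With ω = v/R, the kinetic energy at speed v is ½(1+k)Mv² = Mv².
Energy conservation from release (height h) to the top (height 2r): Mgh = Mg(2r) + M·gr.
Thus h_min = 2r + (1+k)r/2 = r(2 + 2/2) = 0.544 × 3 ≈ 1.63 m.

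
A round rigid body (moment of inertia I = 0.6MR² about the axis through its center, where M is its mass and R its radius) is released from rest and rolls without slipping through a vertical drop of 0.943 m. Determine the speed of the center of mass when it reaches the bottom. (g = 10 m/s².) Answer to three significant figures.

v ≈ 3.43 m/s

The moment of inertia is 0.6MR², giving k ≡ I/(MR²) = 0.6.
The rolling condition ω = v/R makes the rotational term ½I(v/R)² = ½kMv², so KE_total = ½(1+k)Mv² = (4/5)Mv².
Energy conservation: Mgh = (4/5)Mv², so v = √(2gh/(1+k)) = √(2 × 10 × 0.943 / 1.6) ≈ 3.43 m/s.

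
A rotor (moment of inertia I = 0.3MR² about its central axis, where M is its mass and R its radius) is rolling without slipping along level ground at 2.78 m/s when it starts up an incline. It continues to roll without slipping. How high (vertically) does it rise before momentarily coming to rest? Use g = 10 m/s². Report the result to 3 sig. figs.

Here I = 0.3MR², so the shape factor k = I/(MR²) = 0.3.
Pure rolling means v = ωR; then KE = ½Mv² + ½I(v/R)² = ½(1+k)Mv² = (13/20)Mv².
All of this converts to potential energy at the highest point: (13/20)Mv₀² = Mgh.
Thus h = (1+k)v₀²/(2g) = 1.3 × 2.78² / (2 × 10) ≈ 0.502 m.

h ≈ 0.502 m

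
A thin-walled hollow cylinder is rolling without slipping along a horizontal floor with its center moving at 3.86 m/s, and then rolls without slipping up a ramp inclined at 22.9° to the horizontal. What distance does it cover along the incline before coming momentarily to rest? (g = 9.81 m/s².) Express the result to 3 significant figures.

The moment of inertia is MR², giving k ≡ I/(MR²) = 1.
Pure rolling means v = ωR; then KE = ½Mv² + ½I(v/R)² = ½(1+k)Mv² = Mv².
Setting this equal to Mgh gives the vertical rise h = (1+k)v₀²/(2g) = 2×3.86²/(2×9.81) = 1.519 m.
The distance along the slope is d = h/sinθ = 1.519/sin22.9° ≈ 3.90 m.

d ≈ 3.90 m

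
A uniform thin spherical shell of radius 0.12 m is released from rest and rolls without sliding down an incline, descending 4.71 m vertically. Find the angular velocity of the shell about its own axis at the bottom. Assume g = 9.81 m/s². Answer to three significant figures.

For this body I = (2/3)MR², i.e. k = I/(MR²) = 2/3.
Since it rolls without slipping, ω = v/R and KE = ½Mv² + ½Iω² = ½(1+k)Mv² = (5/6)Mv².
Energy conservation Mgh = ½(1+k)Mv² gives v = √(2gh/(1+k)) = √(2 × 9.81 × 4.71 / 1.667) = 7.446 m/s.
The angular speed follows from ω = v/R = 7.446/0.12 ≈ 62.1 rad/s.

ω ≈ 62.1 rad/s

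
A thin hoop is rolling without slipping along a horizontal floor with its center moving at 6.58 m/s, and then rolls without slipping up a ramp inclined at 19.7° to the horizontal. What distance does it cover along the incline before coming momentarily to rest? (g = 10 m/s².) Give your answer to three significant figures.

Here I = MR², so the shape factor k = I/(MR²) = 1.
The rolling condition ω = v/R makes the rotational term ½I(v/R)² = ½kMv², so KE_total = ½(1+k)Mv² = Mv².
Setting this equal to Mgh gives the vertical rise h = (1+k)v₀²/(2g) = 2×6.58²/(2×10) = 4.33 m.
The distance along the slope is d = h/sinθ = 4.33/sin19.7° ≈ 12.8 m.

d ≈ 12.8 m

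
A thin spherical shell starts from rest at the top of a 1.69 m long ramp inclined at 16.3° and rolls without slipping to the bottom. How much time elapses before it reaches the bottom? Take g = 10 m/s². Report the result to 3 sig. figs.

t ≈ 1.42 s

Here I = (2/3)MR², so the shape factor k = I/(MR²) = 2/3.
Along the incline Mg sinθ − f = Ma, and torque about the center fR = Iα = kMR²(a/R) gives f = kMa.
Hence a = g sinθ/(1+k) = 10×sin16.3°/1.667 = 1.684 m/s².
With constant a from rest, t = √(2L/a) = √(2·1.69/1.684) ≈ 1.42 s.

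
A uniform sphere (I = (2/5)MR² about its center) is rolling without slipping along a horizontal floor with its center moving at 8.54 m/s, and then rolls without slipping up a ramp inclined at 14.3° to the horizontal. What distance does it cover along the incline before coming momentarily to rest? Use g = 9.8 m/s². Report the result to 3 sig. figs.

With I = (2/5)MR², the ratio k = I/(MR²) is 0.4.
Pure rolling means v = ωR; then KE = ½Mv² + ½I(v/R)² = ½(1+k)Mv² = (7/10)Mv².
Setting this equal to Mgh gives the vertical rise h = (1+k)v₀²/(2g) = 1.4×8.54²/(2×9.8) = 5.209 m.
Along the incline, d = h/sinθ = 5.209/sin14.3° ≈ 21.1 m.

d ≈ 21.1 m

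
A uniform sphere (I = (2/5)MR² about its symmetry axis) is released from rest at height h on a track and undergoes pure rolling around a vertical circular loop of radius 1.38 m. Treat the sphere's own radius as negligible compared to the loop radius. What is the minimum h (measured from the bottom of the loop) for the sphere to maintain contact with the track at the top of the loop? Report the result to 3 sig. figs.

h_min ≈ 3.73 m

Here I = (2/5)MR², so the shape factor k = I/(MR²) = 0.4.
At the top, contact is just lost when gravity alone supplies the centripetal force: Mg = Mv_top²/r, i.e. v_top² = gr.
With ω = v/R, the kinetic energy at speed v is ½(1+k)Mv² = (7/10)Mv².
Energy conservation from release (height h) to the top (height 2r): Mgh = Mg(2r) + (7/10)M·gr.
Thus h_min = 2r + (1+k)r/2 = r(2 + 1.4/2) = 1.38 × 2.7 ≈ 3.73 m.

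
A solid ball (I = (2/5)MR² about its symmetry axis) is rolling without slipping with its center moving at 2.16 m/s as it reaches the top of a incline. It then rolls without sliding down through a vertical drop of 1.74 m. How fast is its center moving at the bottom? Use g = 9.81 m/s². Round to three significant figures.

The moment of inertia is (2/5)MR², giving k ≡ I/(MR²) = 0.4.
The rolling condition ω = v/R makes the rotational term ½I(v/R)² = ½kMv², so KE_total = ½(1+k)Mv² = (7/10)Mv².
Conserving energy between top and bottom: (7/10)Mv² = (7/10)Mv₀² + Mgh, hence v² = v₀² + 2gh/(1+k).
v = √(2.16² + 2×9.81×1.74/1.4) = √29.05 ≈ 5.39 m/s.

v ≈ 5.39 m/s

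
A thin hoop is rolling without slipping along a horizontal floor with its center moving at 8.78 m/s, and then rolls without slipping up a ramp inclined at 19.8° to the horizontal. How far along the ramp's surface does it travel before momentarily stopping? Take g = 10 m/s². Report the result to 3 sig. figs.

d ≈ 22.8 m

With I = MR², the ratio k = I/(MR²) is 1.
Since it rolls without slipping, ω = v/R and KE = ½Mv² + ½Iω² = ½(1+k)Mv² = Mv².
Setting this equal to Mgh gives the vertical rise h = (1+k)v₀²/(2g) = 2×8.78²/(2×10) = 7.709 m.
The distance along the slope is d = h/sinθ = 7.709/sin19.8° ≈ 22.8 m.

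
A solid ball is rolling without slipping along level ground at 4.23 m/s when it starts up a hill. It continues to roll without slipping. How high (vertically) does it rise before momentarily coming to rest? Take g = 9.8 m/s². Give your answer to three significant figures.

h ≈ 1.28 m

The moment of inertia is (2/5)MR², giving k ≡ I/(MR²) = 0.4.
The rolling condition ω = v/R makes the rotational term ½I(v/R)² = ½kMv², so KE_total = ½(1+k)Mv² = (7/10)Mv².
At the top the kinetic energy is zero, so (7/10)Mv₀² = Mgh.
Thus h = (1+k)v₀²/(2g) = 1.4 × 4.23² / (2 × 9.8) ≈ 1.28 m.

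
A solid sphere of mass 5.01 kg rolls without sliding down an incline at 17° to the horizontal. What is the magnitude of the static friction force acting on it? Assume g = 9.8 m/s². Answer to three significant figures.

With I = (2/5)MR², the ratio k = I/(MR²) is 0.4.
Newton's second law down the slope: Mg sinθ − f = Ma. The torque equation fR = Iα (with α = a/R) gives f = kMa.
Combining, a = g sinθ/(1+k) and f = kMa = kMg sinθ/(1+k).
f = 0.4 × 5.01 × 9.8 × sin17° / 1.4 ≈ 4.10 N.

f ≈ 4.10 N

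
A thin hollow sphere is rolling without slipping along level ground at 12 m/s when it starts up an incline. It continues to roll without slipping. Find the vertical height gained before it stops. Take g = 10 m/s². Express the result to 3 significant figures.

Here I = (2/3)MR², so the shape factor k = I/(MR²) = 2/3.
Pure rolling means v = ωR; then KE = ½Mv² + ½I(v/R)² = ½(1+k)Mv² = (5/6)Mv².
At the top the kinetic energy is zero, so (5/6)Mv₀² = Mgh.
Thus h = (1+k)v₀²/(2g) = 1.667 × 12² / (2 × 10) ≈ 12.0 m.

h ≈ 12.0 m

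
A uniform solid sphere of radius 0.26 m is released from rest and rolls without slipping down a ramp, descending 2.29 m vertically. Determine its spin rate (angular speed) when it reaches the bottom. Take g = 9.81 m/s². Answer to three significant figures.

For this body I = (2/5)MR², i.e. k = I/(MR²) = 0.4.
The rolling condition ω = v/R makes the rotational term ½I(v/R)² = ½kMv², so KE_total = ½(1+k)Mv² = (7/10)Mv².
Energy conservation Mgh = ½(1+k)Mv² gives v = √(2gh/(1+k)) = √(2 × 9.81 × 2.29 / 1.4) = 5.665 m/s.
The angular speed follows from ω = v/R = 5.665/0.26 ≈ 21.8 rad/s.

ω ≈ 21.8 rad/s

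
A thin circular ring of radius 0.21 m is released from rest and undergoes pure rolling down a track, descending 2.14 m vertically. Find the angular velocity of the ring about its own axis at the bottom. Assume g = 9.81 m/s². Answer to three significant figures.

ω ≈ 21.8 rad/s

For this body I = MR², i.e. k = I/(MR²) = 1.
Rolling without slipping gives ω = v/R, so the total kinetic energy is ½Mv² + ½Iω² = ½(1+k)Mv² = Mv².
Energy conservation Mgh = ½(1+k)Mv² gives v = √(2gh/(1+k)) = √(2 × 9.81 × 2.14 / 2) = 4.582 m/s.
The angular speed follows from ω = v/R = 4.582/0.21 ≈ 21.8 rad/s.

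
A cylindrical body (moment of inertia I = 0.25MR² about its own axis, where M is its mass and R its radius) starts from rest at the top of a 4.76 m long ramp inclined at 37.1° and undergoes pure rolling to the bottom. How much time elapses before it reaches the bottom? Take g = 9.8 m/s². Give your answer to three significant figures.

t ≈ 1.42 s

Here I = 0.25MR², so the shape factor k = I/(MR²) = 0.25.
Newton's second law down the slope: Mg sinθ − f = Ma. The torque equation fR = Iα (with α = a/R) gives f = kMa.
Hence a = g sinθ/(1+k) = 9.8×sin37.1°/1.25 = 4.729 m/s².
With constant a from rest, t = √(2L/a) = √(2·4.76/4.729) ≈ 1.42 s.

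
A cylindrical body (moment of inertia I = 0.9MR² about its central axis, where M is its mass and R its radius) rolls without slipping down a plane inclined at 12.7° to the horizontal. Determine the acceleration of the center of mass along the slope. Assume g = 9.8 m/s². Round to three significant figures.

The moment of inertia is 0.9MR², giving k ≡ I/(MR²) = 0.9.
Along the incline Mg sinθ − f = Ma, and torque about the center fR = Iα = kMR²(a/R) gives f = kMa.
Eliminating f: Mg sinθ = (1+k)Ma, so a = g sinθ/(1+k) = 9.8 × sin12.7° / 1.9 ≈ 1.13 m/s².

a ≈ 1.13 m/s²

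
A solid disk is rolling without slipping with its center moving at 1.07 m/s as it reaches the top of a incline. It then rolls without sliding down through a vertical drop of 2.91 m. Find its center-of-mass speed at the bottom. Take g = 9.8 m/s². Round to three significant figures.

v ≈ 6.26 m/s

Here I = (1/2)MR², so the shape factor k = I/(MR²) = 0.5.
Rolling without slipping gives ω = v/R, so the total kinetic energy is ½Mv² + ½Iω² = ½(1+k)Mv² = (3/4)Mv².
Energy conservation: (3/4)Mv₀² + Mgh = (3/4)Mv², so v² = v₀² + 2gh/(1+k).
v = √(1.07² + 2×9.8×2.91/1.5) = √39.17 ≈ 6.26 m/s.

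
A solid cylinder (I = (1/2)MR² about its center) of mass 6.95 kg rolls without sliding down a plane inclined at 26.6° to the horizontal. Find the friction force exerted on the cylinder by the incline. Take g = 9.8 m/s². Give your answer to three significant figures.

For this body I = (1/2)MR², i.e. k = I/(MR²) = 0.5.
Along the incline Mg sinθ − f = Ma, and torque about the center fR = Iα = kMR²(a/R) gives f = kMa.
Combining, a = g sinθ/(1+k) and f = kMa = kMg sinθ/(1+k).
f = 0.5 × 6.95 × 9.8 × sin26.6° / 1.5 ≈ 10.2 N.

f ≈ 10.2 N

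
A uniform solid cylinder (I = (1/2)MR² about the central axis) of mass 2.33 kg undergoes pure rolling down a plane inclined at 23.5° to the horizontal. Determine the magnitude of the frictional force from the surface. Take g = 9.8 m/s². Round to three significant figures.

With I = (1/2)MR², the ratio k = I/(MR²) is 0.5.
Along the incline Mg sinθ − f = Ma, and torque about the center fR = Iα = kMR²(a/R) gives f = kMa.
Combining, a = g sinθ/(1+k) and f = kMa = kMg sinθ/(1+k).
f = 0.5 × 2.33 × 9.8 × sin23.5° / 1.5 ≈ 3.04 N.

f ≈ 3.04 N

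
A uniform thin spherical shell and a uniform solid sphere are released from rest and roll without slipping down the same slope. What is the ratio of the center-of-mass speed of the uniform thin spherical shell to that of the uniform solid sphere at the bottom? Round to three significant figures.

Each satisfies Mgh = ½(1+k)Mv² with k = I/(MR²), so v ∝ 1/√(1+k).
For the uniform thin spherical shell k = 2/3; for the uniform solid sphere k = 0.4.
v₁/v₂ = √((1+k₂)/(1+k₁)) = √(1.4/1.667) ≈ 0.917.

v_ratio ≈ 0.917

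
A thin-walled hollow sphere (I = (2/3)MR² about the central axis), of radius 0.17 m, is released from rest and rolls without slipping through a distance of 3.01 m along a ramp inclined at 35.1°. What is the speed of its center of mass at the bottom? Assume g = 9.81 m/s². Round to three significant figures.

With I = (2/3)MR², the ratio k = I/(MR²) is 2/3.
Since it rolls without slipping, ω = v/R and KE = ½Mv² + ½Iω² = ½(1+k)Mv² = (5/6)Mv².
The vertical drop is h = L sinθ = 3.01 × sin35.1° = 1.731 m.
Setting Mgh = (5/6)Mv² gives v = √(2gh/(1+k)) = √(2·9.81·1.731/1.667) ≈ 4.51 m/s.

v ≈ 4.51 m/s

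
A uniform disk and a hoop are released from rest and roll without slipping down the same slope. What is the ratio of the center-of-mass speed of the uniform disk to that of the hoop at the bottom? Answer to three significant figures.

Each satisfies Mgh = ½(1+k)Mv² with k = I/(MR²), so v ∝ 1/√(1+k).
For the uniform disk k = 0.5; for the hoop k = 1.
v₁/v₂ = √((1+k₂)/(1+k₁)) = √(2/1.5) ≈ 1.15.

v_ratio ≈ 1.15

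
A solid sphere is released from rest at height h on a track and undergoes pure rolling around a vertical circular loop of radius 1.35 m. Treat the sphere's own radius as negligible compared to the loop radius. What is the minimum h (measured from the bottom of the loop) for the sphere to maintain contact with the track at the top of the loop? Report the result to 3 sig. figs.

h_min ≈ 3.65 m

Here I = (2/5)MR², so the shape factor k = I/(MR²) = 0.4.
At the top of the loop, the minimum-contact condition is Mg = Mv_top²/r, so v_top² = gr.
With ω = v/R, the kinetic energy at speed v is ½(1+k)Mv² = (7/10)Mv².
Energy conservation from release (height h) to the top (height 2r): Mgh = Mg(2r) + (7/10)M·gr.
Thus h_min = 2r + (1+k)r/2 = r(2 + 1.4/2) = 1.35 × 2.7 ≈ 3.65 m.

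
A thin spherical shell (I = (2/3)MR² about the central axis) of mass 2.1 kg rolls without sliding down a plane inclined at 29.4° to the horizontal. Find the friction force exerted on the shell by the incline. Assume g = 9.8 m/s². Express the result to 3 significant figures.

Here I = (2/3)MR², so the shape factor k = I/(MR²) = 2/3.
Newton's second law down the slope: Mg sinθ − f = Ma. The torque equation fR = Iα (with α = a/R) gives f = kMa.
Combining, a = g sinθ/(1+k) and f = kMa = kMg sinθ/(1+k).
f = (2/3) × 2.1 × 9.8 × sin29.4° / 1.667 ≈ 4.04 N.

f ≈ 4.04 N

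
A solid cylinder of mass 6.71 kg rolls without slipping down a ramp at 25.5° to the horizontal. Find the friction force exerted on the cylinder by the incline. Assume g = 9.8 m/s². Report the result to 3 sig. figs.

The moment of inertia is (1/2)MR², giving k ≡ I/(MR²) = 0.5.
Along the incline Mg sinθ − f = Ma, and torque about the center fR = Iα = kMR²(a/R) gives f = kMa.
Combining, a = g sinθ/(1+k) and f = kMa = kMg sinθ/(1+k).
f = 0.5 × 6.71 × 9.8 × sin25.5° / 1.5 ≈ 9.44 N.

f ≈ 9.44 N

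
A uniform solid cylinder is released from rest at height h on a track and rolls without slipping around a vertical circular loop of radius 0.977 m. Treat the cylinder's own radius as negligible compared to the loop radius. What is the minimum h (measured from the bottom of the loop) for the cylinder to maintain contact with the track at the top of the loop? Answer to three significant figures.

With I = (1/2)MR², the ratio k = I/(MR²) is 0.5.
At the top of the loop, the minimum-contact condition is Mg = Mv_top²/r, so v_top² = gr.
With ω = v/R, the kinetic energy at speed v is ½(1+k)Mv² = (3/4)Mv².
Energy conservation from release (height h) to the top (height 2r): Mgh = Mg(2r) + (3/4)M·gr.
Thus h_min = 2r + (1+k)r/2 = r(2 + 1.5/2) = 0.977 × 2.75 ≈ 2.69 m.

h_min ≈ 2.69 m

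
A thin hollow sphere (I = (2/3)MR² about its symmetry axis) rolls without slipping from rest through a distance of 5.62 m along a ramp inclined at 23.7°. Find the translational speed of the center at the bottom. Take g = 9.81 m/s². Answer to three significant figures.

The moment of inertia is (2/3)MR², giving k ≡ I/(MR²) = 2/3.
Rolling without slipping gives ω = v/R, so the total kinetic energy is ½Mv² + ½Iω² = ½(1+k)Mv² = (5/6)Mv².
The vertical drop is h = L sinθ = 5.62 × sin23.7° = 2.259 m.
Setting Mgh = (5/6)Mv² gives v = √(2gh/(1+k)) = √(2·9.81·2.259/1.667) ≈ 5.16 m/s.

v ≈ 5.16 m/s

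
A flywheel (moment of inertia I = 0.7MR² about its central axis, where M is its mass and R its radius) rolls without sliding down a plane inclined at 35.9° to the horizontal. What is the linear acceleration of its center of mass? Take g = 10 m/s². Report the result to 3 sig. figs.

For this body I = 0.7MR², i.e. k = I/(MR²) = 0.7.
Translational: Mg sinθ − f = Ma. Rotational about the CM: fR = Iα = kMRa, so f = kMa.
Eliminating f: Mg sinθ = (1+k)Ma, so a = g sinθ/(1+k) = 10 × sin35.9° / 1.7 ≈ 3.45 m/s².

a ≈ 3.45 m/s²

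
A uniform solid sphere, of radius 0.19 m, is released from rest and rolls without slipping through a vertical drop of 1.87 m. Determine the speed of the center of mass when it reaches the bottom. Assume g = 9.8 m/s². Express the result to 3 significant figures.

Here I = (2/5)MR², so the shape factor k = I/(MR²) = 0.4.
Rolling without slipping gives ω = v/R, so the total kinetic energy is ½Mv² + ½Iω² = ½(1+k)Mv² = (7/10)Mv².
Energy conservation: Mgh = (7/10)Mv², so v = √(2gh/(1+k)) = √(2 × 9.8 × 1.87 / 1.4) ≈ 5.12 m/s.

v ≈ 5.12 m/s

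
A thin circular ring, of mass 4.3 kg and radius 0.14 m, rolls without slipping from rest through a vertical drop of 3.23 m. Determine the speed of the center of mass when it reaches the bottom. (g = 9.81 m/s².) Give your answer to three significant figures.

With I = MR², the ratio k = I/(MR²) is 1.
Rolling without slipping gives ω = v/R, so the total kinetic energy is ½Mv² + ½Iω² = ½(1+k)Mv² = Mv².
Setting Mgh = Mv² gives v = √(2gh/(1+k)) = √(2·9.81·3.23/2) ≈ 5.63 m/s.

v ≈ 5.63 m/s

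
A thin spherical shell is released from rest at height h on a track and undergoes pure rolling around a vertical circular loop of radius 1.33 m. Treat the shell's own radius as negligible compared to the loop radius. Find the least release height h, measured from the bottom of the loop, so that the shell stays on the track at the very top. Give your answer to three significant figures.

h_min ≈ 3.77 m

With I = (2/3)MR², the ratio k = I/(MR²) is 2/3.
At the top of the loop, the minimum-contact condition is Mg = Mv_top²/r, so v_top² = gr.
With ω = v/R, the kinetic energy at speed v is ½(1+k)Mv² = (5/6)Mv².
Energy conservation from release (height h) to the top (height 2r): Mgh = Mg(2r) + (5/6)M·gr.
Thus h_min = 2r + (1+k)r/2 = r(2 + 1.667/2) = 1.33 × 2.833 ≈ 3.77 m.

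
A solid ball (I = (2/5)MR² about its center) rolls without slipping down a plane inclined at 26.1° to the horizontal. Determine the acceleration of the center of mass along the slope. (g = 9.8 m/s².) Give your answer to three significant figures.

With I = (2/5)MR², the ratio k = I/(MR²) is 0.4.
Translational: Mg sinθ − f = Ma. Rotational about the CM: fR = Iα = kMRa, so f = kMa.
Eliminating f: Mg sinθ = (1+k)Ma, so a = g sinθ/(1+k) = 9.8 × sin26.1° / 1.4 ≈ 3.08 m/s².

a ≈ 3.08 m/s²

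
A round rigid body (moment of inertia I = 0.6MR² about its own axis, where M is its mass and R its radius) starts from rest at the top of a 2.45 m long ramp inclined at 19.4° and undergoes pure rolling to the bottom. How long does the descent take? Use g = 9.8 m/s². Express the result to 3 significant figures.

t ≈ 1.55 s

With I = 0.6MR², the ratio k = I/(MR²) is 0.6.
Along the incline Mg sinθ − f = Ma, and torque about the center fR = Iα = kMR²(a/R) gives f = kMa.
Hence a = g sinθ/(1+k) = 9.8×sin19.4°/1.6 = 2.034 m/s².
With constant a from rest, t = √(2L/a) = √(2·2.45/2.034) ≈ 1.55 s.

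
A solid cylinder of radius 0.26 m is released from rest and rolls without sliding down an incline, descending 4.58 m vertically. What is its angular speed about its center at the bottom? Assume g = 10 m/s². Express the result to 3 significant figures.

ω ≈ 30.1 rad/s

Here I = (1/2)MR², so the shape factor k = I/(MR²) = 0.5.
Rolling without slipping gives ω = v/R, so the total kinetic energy is ½Mv² + ½Iω² = ½(1+k)Mv² = (3/4)Mv².
Energy conservation Mgh = ½(1+k)Mv² gives v = √(2gh/(1+k)) = √(2 × 10 × 4.58 / 1.5) = 7.815 m/s.
Then ω = v/R = 7.815 / 0.26 ≈ 30.1 rad/s.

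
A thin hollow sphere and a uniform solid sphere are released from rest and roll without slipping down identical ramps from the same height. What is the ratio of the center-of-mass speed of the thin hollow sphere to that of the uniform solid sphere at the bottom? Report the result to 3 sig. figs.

v_ratio ≈ 0.917

Each satisfies Mgh = ½(1+k)Mv² with k = I/(MR²), so v ∝ 1/√(1+k).
For the thin hollow sphere k = 2/3; for the uniform solid sphere k = 0.4.
v₁/v₂ = √((1+k₂)/(1+k₁)) = √(1.4/1.667) ≈ 0.917.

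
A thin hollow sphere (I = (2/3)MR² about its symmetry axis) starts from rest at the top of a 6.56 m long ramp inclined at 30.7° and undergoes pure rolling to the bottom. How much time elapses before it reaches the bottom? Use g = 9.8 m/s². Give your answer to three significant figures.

t ≈ 2.09 s

The moment of inertia is (2/3)MR², giving k ≡ I/(MR²) = 2/3.
Newton's second law down the slope: Mg sinθ − f = Ma. The torque equation fR = Iα (with α = a/R) gives f = kMa.
Hence a = g sinθ/(1+k) = 9.8×sin30.7°/1.667 = 3.002 m/s².
With constant a from rest, t = √(2L/a) = √(2·6.56/3.002) ≈ 2.09 s.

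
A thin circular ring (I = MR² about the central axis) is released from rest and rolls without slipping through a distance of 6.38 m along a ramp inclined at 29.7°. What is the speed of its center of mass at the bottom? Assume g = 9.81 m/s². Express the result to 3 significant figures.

Here I = MR², so the shape factor k = I/(MR²) = 1.
Since it rolls without slipping, ω = v/R and KE = ½Mv² + ½Iω² = ½(1+k)Mv² = Mv².
The vertical drop is h = L sinθ = 6.38 × sin29.7° = 3.161 m.
Energy conservation: Mgh = Mv², so v = √(2gh/(1+k)) = √(2 × 9.81 × 3.161 / 2) ≈ 5.57 m/s.

v ≈ 5.57 m/s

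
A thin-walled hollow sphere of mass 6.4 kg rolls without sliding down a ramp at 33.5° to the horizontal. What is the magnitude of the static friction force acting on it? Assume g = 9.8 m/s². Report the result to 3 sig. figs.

Here I = (2/3)MR², so the shape factor k = I/(MR²) = 2/3.
Translational: Mg sinθ − f = Ma. Rotational about the CM: fR = Iα = kMRa, so f = kMa.
Combining, a = g sinθ/(1+k) and f = kMa = kMg sinθ/(1+k).
f = (2/3) × 6.4 × 9.8 × sin33.5° / 1.667 ≈ 13.8 N.

f ≈ 13.8 N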